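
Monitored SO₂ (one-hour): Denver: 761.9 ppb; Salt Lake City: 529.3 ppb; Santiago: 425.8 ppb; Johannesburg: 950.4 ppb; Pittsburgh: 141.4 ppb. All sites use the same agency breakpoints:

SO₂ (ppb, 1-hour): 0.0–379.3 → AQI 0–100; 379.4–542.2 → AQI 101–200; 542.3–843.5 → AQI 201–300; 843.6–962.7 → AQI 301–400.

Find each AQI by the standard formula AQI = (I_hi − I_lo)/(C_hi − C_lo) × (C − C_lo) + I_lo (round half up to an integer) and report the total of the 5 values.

1021

Denver 761.9: bracket 542.3–843.5 → index 201–300; slope 99/301.2, offset 219.6.
AQI = 201 + 99/301.2·219.6 ≈ 273.18 ⇒ 273.
Salt Lake City: 529.3 lies in 379.4–542.2, so I_lo=101, I_hi=200, C_lo=379.4, C_hi=542.2.
(200−101)/(542.2−379.4) × (529.3−379.4) + 101 = 99/162.8 × 149.9 + 101 ≈ 192.16 → 192.
Santiago: 425.8 lies in 379.4–542.2, so I_lo=101, I_hi=200, C_lo=379.4, C_hi=542.2.
(200−101)/(542.2−379.4) × (425.8−379.4) + 101 = 99/162.8 × 46.4 + 101 ≈ 129.22 → 129.
Johannesburg: 950.4 lies in 843.6–962.7, so I_lo=301, I_hi=400, C_lo=843.6, C_hi=962.7.
(400−301)/(962.7−843.6) × (950.4−843.6) + 301 = 99/119.1 × 106.8 + 301 ≈ 389.78 → 390.
Pittsburgh: row 0.0–379.3 (AQI 0–100). (100−0)·(141.4−0.0)/(379.3−0.0) + 0 = 100·141.4/379.3 + 0 ≈ 37.28 → 37.
AQIs: Denver=273, Salt Lake City=192, Santiago=129, Johannesburg=390, Pittsburgh=37. Sum = 273 + 192 + 129 + 390 + 37 = 1021.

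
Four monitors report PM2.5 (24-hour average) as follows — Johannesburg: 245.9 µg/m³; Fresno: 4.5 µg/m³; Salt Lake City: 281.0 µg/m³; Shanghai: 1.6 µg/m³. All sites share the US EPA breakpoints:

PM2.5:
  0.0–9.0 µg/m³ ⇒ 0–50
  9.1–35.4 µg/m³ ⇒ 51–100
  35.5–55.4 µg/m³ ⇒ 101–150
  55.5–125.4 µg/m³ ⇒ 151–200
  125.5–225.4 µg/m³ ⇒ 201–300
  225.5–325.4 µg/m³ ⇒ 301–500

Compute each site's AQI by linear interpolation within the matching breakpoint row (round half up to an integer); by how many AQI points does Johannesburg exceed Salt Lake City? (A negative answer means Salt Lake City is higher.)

Johannesburg: row 225.5–325.4 (AQI 301–500). (500−301)·(245.9−225.5)/(325.4−225.5) + 301 = 199·20.4/99.9 + 301 ≈ 341.64 → 342.
Fresno: 4.5 lies in 0.0–9.0, so I_lo=0, I_hi=50, C_lo=0.0, C_hi=9.0.
(50−0)/(9.0−0.0) × (4.5−0.0) + 0 = 50/9.0 × 4.5 + 0 ≈ 25.00 → 25.
Salt Lake City: 281.0 lies in 225.5–325.4, so I_lo=301, I_hi=500, C_lo=225.5, C_hi=325.4.
(500−301)/(325.4−225.5) × (281.0−225.5) + 301 = 199/99.9 × 55.5 + 301 ≈ 411.56 → 412.
Shanghai 1.6: bracket 0.0–9.0 → index 0–50; slope 50/9.0, offset 1.6.
AQI = 0 + 50/9.0·1.6 ≈ 8.89 ⇒ 9.
AQIs: Johannesburg=342, Fresno=25, Salt Lake City=412, Shanghai=9. Johannesburg (342) − Salt Lake City (412) = -70.

-70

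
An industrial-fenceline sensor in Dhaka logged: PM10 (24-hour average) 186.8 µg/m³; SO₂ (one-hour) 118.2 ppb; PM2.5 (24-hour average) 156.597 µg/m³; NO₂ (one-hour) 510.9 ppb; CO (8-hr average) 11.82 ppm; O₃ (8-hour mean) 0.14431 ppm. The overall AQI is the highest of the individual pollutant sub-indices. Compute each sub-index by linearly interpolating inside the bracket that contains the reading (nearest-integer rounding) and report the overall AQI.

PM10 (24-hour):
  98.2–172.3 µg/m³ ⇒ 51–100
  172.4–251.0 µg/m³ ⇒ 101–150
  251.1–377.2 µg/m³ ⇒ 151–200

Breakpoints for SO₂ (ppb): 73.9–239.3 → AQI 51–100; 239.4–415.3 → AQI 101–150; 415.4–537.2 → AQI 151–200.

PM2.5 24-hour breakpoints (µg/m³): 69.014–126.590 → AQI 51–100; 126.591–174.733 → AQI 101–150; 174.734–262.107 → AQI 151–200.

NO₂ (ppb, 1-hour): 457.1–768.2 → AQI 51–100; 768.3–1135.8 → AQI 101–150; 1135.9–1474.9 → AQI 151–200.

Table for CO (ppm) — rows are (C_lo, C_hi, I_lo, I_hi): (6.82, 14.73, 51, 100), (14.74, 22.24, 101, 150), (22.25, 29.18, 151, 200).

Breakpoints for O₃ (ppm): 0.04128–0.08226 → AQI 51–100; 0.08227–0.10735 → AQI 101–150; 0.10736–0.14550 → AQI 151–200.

198

PM10 186.8: bracket 172.4–251.0 → index 101–150; slope 49/78.6, offset 14.4.
AQI = 101 + 49/78.6·14.4 ≈ 109.98 ⇒ 110.
SO₂: row 73.9–239.3 (AQI 51–100). (100−51)·(118.2−73.9)/(239.3−73.9) + 51 = 49·44.3/165.4 + 51 ≈ 64.12 → 64.
PM2.5: 156.597 ∈ [126.591, 174.733] ↔ index [101, 150].
101 + (156.597−126.591)·(150−101)/(174.733−126.591) = 101 + 30.006·49/48.142 ≈ 131.54, so AQI = 132.
NO₂ 510.9: bracket 457.1–768.2 → index 51–100; slope 49/311.1, offset 53.8.
AQI = 51 + 49/311.1·53.8 ≈ 59.47 ⇒ 59.
CO: 11.82 lies in 6.82–14.73, so I_lo=51, I_hi=100, C_lo=6.82, C_hi=14.73.
(100−51)/(14.73−6.82) × (11.82−6.82) + 51 = 49/7.91 × 5.00 + 51 ≈ 81.97 → 82.
O₃ 0.14431: bracket 0.10736–0.14550 → index 151–200; slope 49/0.03814, offset 0.03695.
AQI = 151 + 49/0.03814·0.03695 ≈ 198.47 ⇒ 198.
Sub-indices: PM10→110, SO₂→64, PM2.5→132, NO₂→59, CO→82, O₃→198. Overall AQI = max = 198; dominant pollutant is O₃.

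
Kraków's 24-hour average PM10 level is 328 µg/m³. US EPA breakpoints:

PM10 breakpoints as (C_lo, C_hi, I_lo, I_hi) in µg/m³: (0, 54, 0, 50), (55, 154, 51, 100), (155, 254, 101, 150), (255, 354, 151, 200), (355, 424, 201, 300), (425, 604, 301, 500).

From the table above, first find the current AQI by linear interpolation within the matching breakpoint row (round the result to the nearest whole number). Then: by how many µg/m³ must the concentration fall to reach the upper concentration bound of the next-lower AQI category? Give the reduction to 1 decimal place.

74.0

PM10: row 255–354 (AQI 151–200). (200−151)·(328−255)/(354−255) + 151 = 49·73/99 + 151 ≈ 187.13 → 187.
Current AQI 187 is in the Unhealthy range (151–200). The next-lower category tops out at AQI 150, whose upper concentration bound is 254 µg/m³.
Reduction needed = 328 − 254 = 74.0 µg/m³.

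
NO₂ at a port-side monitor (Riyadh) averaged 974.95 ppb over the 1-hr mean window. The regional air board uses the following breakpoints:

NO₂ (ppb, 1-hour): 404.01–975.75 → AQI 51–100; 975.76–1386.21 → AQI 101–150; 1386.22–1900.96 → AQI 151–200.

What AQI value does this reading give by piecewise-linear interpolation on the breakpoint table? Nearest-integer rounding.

100

NO₂: 974.95 ∈ [404.01, 975.75] ↔ index [51, 100].
51 + (974.95−404.01)·(100−51)/(975.75−404.01) = 51 + 570.94·49/571.74 ≈ 99.93, so AQI = 100.
AQI 100 falls in the Moderate category.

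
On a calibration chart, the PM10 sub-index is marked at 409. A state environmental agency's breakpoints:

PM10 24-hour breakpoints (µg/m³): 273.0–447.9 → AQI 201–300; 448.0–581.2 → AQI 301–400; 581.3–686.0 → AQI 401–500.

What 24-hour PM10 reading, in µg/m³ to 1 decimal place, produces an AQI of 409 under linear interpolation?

589.8

AQI 409 lies in the 401–500 band, which corresponds to 581.3–686.0 µg/m³.
C = 581.3 + (409−401)×(686.0−581.3)/(500−401) = 581.3 + 8×104.7/99 ≈ 589.761 µg/m³ → 589.8 µg/m³ to 1 dp.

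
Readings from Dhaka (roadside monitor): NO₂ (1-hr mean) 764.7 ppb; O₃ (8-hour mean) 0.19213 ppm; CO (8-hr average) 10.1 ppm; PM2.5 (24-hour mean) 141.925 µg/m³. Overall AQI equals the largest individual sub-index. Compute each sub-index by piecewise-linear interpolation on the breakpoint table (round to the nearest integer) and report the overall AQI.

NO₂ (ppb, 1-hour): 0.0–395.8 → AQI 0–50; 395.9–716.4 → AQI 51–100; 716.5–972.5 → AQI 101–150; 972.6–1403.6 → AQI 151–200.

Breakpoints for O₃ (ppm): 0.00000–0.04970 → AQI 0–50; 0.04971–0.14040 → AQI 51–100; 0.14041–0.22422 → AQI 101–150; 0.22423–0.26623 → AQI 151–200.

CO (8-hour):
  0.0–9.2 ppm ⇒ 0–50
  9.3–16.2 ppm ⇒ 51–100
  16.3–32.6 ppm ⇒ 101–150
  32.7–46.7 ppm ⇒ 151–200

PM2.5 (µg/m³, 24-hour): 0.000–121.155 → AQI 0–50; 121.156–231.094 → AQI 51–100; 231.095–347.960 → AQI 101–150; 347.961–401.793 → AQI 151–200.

NO₂: row 716.5–972.5 (AQI 101–150). (150−101)·(764.7−716.5)/(972.5−716.5) + 101 = 49·48.2/256.0 + 101 ≈ 110.23 → 110.
O₃: row 0.14041–0.22422 (AQI 101–150). (150−101)·(0.19213−0.14041)/(0.22422−0.14041) + 101 = 49·0.05172/0.08381 + 101 ≈ 131.24 → 131.
CO: 10.1 lies in 9.3–16.2, so I_lo=51, I_hi=100, C_lo=9.3, C_hi=16.2.
(100−51)/(16.2−9.3) × (10.1−9.3) + 51 = 49/6.9 × 0.8 + 51 ≈ 56.68 → 57.
PM2.5: row 121.156–231.094 (AQI 51–100). (100−51)·(141.925−121.156)/(231.094−121.156) + 51 = 49·20.769/109.938 + 51 ≈ 60.26 → 60.
Sub-indices: NO₂→110, O₃→131, CO→57, PM2.5→60. Overall AQI = max = 131; dominant pollutant is O₃.

131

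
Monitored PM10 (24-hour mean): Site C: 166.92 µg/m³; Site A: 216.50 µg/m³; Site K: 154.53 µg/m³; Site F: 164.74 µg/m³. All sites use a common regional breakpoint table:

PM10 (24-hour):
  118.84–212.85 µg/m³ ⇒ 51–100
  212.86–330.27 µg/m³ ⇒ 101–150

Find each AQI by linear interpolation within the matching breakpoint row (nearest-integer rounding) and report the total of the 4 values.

Site C: 166.92 ∈ [118.84, 212.85] ↔ index [51, 100].
51 + (166.92−118.84)·(100−51)/(212.85−118.84) = 51 + 48.08·49/94.01 ≈ 76.06, so AQI = 76.
Site A: 216.50 ∈ [212.86, 330.27] ↔ index [101, 150].
101 + (216.50−212.86)·(150−101)/(330.27−212.86) = 101 + 3.64·49/117.41 ≈ 102.52, so AQI = 103.
Site K: 154.53 lies in 118.84–212.85, so I_lo=51, I_hi=100, C_lo=118.84, C_hi=212.85.
(100−51)/(212.85−118.84) × (154.53−118.84) + 51 = 49/94.01 × 35.69 + 51 ≈ 69.60 → 70.
Site F 164.74: bracket 118.84–212.85 → index 51–100; slope 49/94.01, offset 45.90.
AQI = 51 + 49/94.01·45.90 ≈ 74.92 ⇒ 75.
AQIs: Site C=76, Site A=103, Site K=70, Site F=75. Sum = 76 + 103 + 70 + 75 = 324.

324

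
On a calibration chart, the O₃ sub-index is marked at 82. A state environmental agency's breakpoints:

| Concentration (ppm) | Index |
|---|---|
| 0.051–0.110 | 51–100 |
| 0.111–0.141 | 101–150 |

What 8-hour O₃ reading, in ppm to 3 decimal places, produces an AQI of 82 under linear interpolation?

0.088

AQI 82 lies in the 51–100 band, which corresponds to 0.051–0.110 ppm.
C = 0.051 + (82−51)×(0.110−0.051)/(100−51) = 0.051 + 31×0.059/49 ≈ 0.08833 ppm → 0.088 ppm to 3 dp.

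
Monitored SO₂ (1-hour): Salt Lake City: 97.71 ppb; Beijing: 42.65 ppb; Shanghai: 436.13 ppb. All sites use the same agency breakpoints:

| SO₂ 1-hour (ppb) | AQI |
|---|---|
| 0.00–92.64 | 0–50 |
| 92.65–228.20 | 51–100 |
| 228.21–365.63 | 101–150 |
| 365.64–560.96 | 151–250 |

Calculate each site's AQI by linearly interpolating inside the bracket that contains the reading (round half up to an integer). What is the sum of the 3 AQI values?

Salt Lake City 97.71: bracket 92.65–228.20 → index 51–100; slope 49/135.55, offset 5.06.
AQI = 51 + 49/135.55·5.06 ≈ 52.83 ⇒ 53.
Beijing: 42.65 lies in 0.00–92.64, so I_lo=0, I_hi=50, C_lo=0.00, C_hi=92.64.
(50−0)/(92.64−0.00) × (42.65−0.00) + 0 = 50/92.64 × 42.65 + 0 ≈ 23.02 → 23.
Shanghai: 436.13 ∈ [365.64, 560.96] ↔ index [151, 250].
151 + (436.13−365.64)·(250−151)/(560.96−365.64) = 151 + 70.49·99/195.32 ≈ 186.73, so AQI = 187.
AQIs: Salt Lake City=53, Beijing=23, Shanghai=187. Sum = 53 + 23 + 187 = 263.

263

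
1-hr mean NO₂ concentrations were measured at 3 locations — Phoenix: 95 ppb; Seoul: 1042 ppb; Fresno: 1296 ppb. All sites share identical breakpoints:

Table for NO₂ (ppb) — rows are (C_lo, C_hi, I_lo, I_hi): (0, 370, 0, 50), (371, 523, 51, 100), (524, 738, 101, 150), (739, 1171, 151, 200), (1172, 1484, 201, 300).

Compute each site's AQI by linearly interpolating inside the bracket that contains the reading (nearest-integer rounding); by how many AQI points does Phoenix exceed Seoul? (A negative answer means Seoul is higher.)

Phoenix: 95 lies in 0–370, so I_lo=0, I_hi=50, C_lo=0, C_hi=370.
(50−0)/(370−0) × (95−0) + 0 = 50/370 × 95 + 0 ≈ 12.84 → 13.
Seoul: row 739–1171 (AQI 151–200). (200−151)·(1042−739)/(1171−739) + 151 = 49·303/432 + 151 ≈ 185.37 → 185.
Fresno: 1296 lies in 1172–1484, so I_lo=201, I_hi=300, C_lo=1172, C_hi=1484.
(300−201)/(1484−1172) × (1296−1172) + 201 = 99/312 × 124 + 201 ≈ 240.35 → 240.
AQIs: Phoenix=13, Seoul=185, Fresno=240. Phoenix (13) − Seoul (185) = -172.

-172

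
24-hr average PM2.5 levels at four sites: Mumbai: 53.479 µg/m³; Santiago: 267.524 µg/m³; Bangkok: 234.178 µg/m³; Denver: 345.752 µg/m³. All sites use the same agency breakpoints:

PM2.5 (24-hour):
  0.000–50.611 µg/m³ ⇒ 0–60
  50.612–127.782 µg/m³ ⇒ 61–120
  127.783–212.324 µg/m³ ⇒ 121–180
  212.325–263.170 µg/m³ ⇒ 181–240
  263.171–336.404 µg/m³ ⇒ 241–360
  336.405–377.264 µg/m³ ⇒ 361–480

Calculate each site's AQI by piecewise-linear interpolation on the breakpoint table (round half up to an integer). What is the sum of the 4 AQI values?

905

Mumbai: row 50.612–127.782 (AQI 61–120). (120−61)·(53.479−50.612)/(127.782−50.612) + 61 = 59·2.867/77.170 + 61 ≈ 63.19 → 63.
Santiago: 267.524 lies in 263.171–336.404, so I_lo=241, I_hi=360, C_lo=263.171, C_hi=336.404.
(360−241)/(336.404−263.171) × (267.524−263.171) + 241 = 119/73.233 × 4.353 + 241 ≈ 248.07 → 248.
Bangkok: 234.178 ∈ [212.325, 263.170] ↔ index [181, 240].
181 + (234.178−212.325)·(240−181)/(263.170−212.325) = 181 + 21.853·59/50.845 ≈ 206.36, so AQI = 206.
Denver 345.752: bracket 336.405–377.264 → index 361–480; slope 119/40.859, offset 9.347.
AQI = 361 + 119/40.859·9.347 ≈ 388.22 ⇒ 388.
AQIs: Mumbai=63, Santiago=248, Bangkok=206, Denver=388. Sum = 63 + 248 + 206 + 388 = 905.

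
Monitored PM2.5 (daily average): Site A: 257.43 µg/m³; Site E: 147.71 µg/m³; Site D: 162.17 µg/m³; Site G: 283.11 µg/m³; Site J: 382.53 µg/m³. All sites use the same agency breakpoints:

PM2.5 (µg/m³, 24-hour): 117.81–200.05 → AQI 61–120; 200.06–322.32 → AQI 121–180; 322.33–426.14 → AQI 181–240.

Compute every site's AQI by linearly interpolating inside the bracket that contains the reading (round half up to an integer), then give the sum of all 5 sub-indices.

Site A 257.43: bracket 200.06–322.32 → index 121–180; slope 59/122.26, offset 57.37.
AQI = 121 + 59/122.26·57.37 ≈ 148.69 ⇒ 149.
Site E: row 117.81–200.05 (AQI 61–120). (120−61)·(147.71−117.81)/(200.05−117.81) + 61 = 59·29.90/82.24 + 61 ≈ 82.45 → 82.
Site D: row 117.81–200.05 (AQI 61–120). (120−61)·(162.17−117.81)/(200.05−117.81) + 61 = 59·44.36/82.24 + 61 ≈ 92.82 → 93.
Site G 283.11: bracket 200.06–322.32 → index 121–180; slope 59/122.26, offset 83.05.
AQI = 121 + 59/122.26·83.05 ≈ 161.08 ⇒ 161.
Site J: 382.53 ∈ [322.33, 426.14] ↔ index [181, 240].
181 + (382.53−322.33)·(240−181)/(426.14−322.33) = 181 + 60.20·59/103.81 ≈ 215.21, so AQI = 215.
AQIs: Site A=149, Site E=82, Site D=93, Site G=161, Site J=215. Sum = 149 + 82 + 93 + 161 + 215 = 700.

700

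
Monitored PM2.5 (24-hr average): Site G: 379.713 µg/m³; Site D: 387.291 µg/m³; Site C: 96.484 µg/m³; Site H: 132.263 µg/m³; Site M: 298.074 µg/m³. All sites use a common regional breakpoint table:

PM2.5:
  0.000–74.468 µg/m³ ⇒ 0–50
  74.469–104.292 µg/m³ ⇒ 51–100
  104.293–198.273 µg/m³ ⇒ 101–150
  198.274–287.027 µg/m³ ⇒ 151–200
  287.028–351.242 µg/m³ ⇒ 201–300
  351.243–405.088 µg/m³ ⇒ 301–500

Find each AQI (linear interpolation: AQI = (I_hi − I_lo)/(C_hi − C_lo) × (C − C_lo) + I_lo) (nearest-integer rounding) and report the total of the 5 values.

Site G: 379.713 ∈ [351.243, 405.088] ↔ index [301, 500].
301 + (379.713−351.243)·(500−301)/(405.088−351.243) = 301 + 28.470·199/53.845 ≈ 406.22, so AQI = 406.
Site D 387.291: bracket 351.243–405.088 → index 301–500; slope 199/53.845, offset 36.048.
AQI = 301 + 199/53.845·36.048 ≈ 434.23 ⇒ 434.
Site C: 96.484 ∈ [74.469, 104.292] ↔ index [51, 100].
51 + (96.484−74.469)·(100−51)/(104.292−74.469) = 51 + 22.015·49/29.823 ≈ 87.17, so AQI = 87.
Site H: 132.263 ∈ [104.293, 198.273] ↔ index [101, 150].
101 + (132.263−104.293)·(150−101)/(198.273−104.293) = 101 + 27.970·49/93.980 ≈ 115.58, so AQI = 116.
Site M: 298.074 ∈ [287.028, 351.242] ↔ index [201, 300].
201 + (298.074−287.028)·(300−201)/(351.242−287.028) = 201 + 11.046·99/64.214 ≈ 218.03, so AQI = 218.
AQIs: Site G=406, Site D=434, Site C=87, Site H=116, Site M=218. Sum = 406 + 434 + 87 + 116 + 218 = 1261.

1261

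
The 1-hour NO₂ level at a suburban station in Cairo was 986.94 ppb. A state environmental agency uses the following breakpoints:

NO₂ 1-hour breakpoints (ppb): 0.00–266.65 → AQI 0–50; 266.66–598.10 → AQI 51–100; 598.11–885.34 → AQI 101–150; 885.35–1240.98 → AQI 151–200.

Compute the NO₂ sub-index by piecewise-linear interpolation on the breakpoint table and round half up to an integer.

165

NO₂: 986.94 ∈ [885.35, 1240.98] ↔ index [151, 200].
151 + (986.94−885.35)·(200−151)/(1240.98−885.35) = 151 + 101.59·49/355.63 ≈ 165.00, so AQI = 165.
AQI 165 falls in the Unhealthy category.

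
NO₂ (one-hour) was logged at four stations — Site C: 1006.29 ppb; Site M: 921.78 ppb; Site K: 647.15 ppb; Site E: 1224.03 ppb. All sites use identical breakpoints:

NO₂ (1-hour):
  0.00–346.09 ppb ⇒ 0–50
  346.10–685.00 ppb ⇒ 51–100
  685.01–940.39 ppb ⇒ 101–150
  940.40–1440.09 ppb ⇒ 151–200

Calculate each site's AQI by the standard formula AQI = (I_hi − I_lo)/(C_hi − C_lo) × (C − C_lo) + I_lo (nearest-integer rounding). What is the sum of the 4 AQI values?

Site C: 1006.29 ∈ [940.40, 1440.09] ↔ index [151, 200].
151 + (1006.29−940.40)·(200−151)/(1440.09−940.40) = 151 + 65.89·49/499.69 ≈ 157.46, so AQI = 157.
Site M 921.78: bracket 685.01–940.39 → index 101–150; slope 49/255.38, offset 236.77.
AQI = 101 + 49/255.38·236.77 ≈ 146.43 ⇒ 146.
Site K: 647.15 lies in 346.10–685.00, so I_lo=51, I_hi=100, C_lo=346.10, C_hi=685.00.
(100−51)/(685.00−346.10) × (647.15−346.10) + 51 = 49/338.90 × 301.05 + 51 ≈ 94.53 → 95.
Site E 1224.03: bracket 940.40–1440.09 → index 151–200; slope 49/499.69, offset 283.63.
AQI = 151 + 49/499.69·283.63 ≈ 178.81 ⇒ 179.
AQIs: Site C=157, Site M=146, Site K=95, Site E=179. Sum = 157 + 146 + 95 + 179 = 577.

577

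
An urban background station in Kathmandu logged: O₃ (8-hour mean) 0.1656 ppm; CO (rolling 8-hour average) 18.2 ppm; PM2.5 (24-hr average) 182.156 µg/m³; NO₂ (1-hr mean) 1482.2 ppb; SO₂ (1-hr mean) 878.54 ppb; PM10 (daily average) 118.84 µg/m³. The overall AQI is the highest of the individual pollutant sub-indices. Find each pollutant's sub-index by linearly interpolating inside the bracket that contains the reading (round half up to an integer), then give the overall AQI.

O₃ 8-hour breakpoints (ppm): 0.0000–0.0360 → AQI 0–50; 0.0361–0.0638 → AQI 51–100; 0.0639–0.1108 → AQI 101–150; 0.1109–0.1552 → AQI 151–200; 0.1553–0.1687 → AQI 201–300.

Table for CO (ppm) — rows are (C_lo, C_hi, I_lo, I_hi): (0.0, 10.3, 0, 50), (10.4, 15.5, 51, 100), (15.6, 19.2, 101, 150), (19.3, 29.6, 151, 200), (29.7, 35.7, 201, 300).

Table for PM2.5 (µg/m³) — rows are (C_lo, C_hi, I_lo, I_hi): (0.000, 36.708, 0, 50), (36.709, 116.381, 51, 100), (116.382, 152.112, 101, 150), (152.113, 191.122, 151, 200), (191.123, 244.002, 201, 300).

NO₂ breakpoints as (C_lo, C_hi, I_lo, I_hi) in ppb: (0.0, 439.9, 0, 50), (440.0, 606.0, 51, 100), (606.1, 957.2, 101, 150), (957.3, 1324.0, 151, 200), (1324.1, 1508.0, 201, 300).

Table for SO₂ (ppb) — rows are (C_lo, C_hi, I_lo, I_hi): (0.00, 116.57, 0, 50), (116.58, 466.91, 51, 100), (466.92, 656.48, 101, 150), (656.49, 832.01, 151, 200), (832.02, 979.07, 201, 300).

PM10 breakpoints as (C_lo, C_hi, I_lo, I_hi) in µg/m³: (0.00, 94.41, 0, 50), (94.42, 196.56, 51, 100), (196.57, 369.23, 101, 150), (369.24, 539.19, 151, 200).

O₃: 0.1656 ∈ [0.1553, 0.1687] ↔ index [201, 300].
201 + (0.1656−0.1553)·(300−201)/(0.1687−0.1553) = 201 + 0.0103·99/0.0134 ≈ 277.10, so AQI = 277.
CO: row 15.6–19.2 (AQI 101–150). (150−101)·(18.2−15.6)/(19.2−15.6) + 101 = 49·2.6/3.6 + 101 ≈ 136.39 → 136.
PM2.5: 182.156 ∈ [152.113, 191.122] ↔ index [151, 200].
151 + (182.156−152.113)·(200−151)/(191.122−152.113) = 151 + 30.043·49/39.009 ≈ 188.74, so AQI = 189.
NO₂: 1482.2 lies in 1324.1–1508.0, so I_lo=201, I_hi=300, C_lo=1324.1, C_hi=1508.0.
(300−201)/(1508.0−1324.1) × (1482.2−1324.1) + 201 = 99/183.9 × 158.1 + 201 ≈ 286.11 → 286.
SO₂ 878.54: bracket 832.02–979.07 → index 201–300; slope 99/147.05, offset 46.52.
AQI = 201 + 99/147.05·46.52 ≈ 232.32 ⇒ 232.
PM10: 118.84 lies in 94.42–196.56, so I_lo=51, I_hi=100, C_lo=94.42, C_hi=196.56.
(100−51)/(196.56−94.42) × (118.84−94.42) + 51 = 49/102.14 × 24.42 + 51 ≈ 62.72 → 63.
Sub-indices: O₃→277, CO→136, PM2.5→189, NO₂→286, SO₂→232, PM10→63. Overall AQI = max = 286; dominant pollutant is NO₂.
AQI 286: Very Unhealthy.

286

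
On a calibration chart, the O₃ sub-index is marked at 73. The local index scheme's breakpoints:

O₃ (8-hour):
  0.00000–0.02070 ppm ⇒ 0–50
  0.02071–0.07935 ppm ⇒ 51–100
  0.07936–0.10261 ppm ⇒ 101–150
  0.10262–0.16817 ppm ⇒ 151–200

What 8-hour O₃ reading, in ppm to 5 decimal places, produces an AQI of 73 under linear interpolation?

AQI 73 lies in the 51–100 band, which corresponds to 0.02071–0.07935 ppm.
C = 0.02071 + (73−51)×(0.07935−0.02071)/(100−51) = 0.02071 + 22×0.05864/49 ≈ 0.0470382 ppm → 0.04704 ppm to 5 dp.

0.04704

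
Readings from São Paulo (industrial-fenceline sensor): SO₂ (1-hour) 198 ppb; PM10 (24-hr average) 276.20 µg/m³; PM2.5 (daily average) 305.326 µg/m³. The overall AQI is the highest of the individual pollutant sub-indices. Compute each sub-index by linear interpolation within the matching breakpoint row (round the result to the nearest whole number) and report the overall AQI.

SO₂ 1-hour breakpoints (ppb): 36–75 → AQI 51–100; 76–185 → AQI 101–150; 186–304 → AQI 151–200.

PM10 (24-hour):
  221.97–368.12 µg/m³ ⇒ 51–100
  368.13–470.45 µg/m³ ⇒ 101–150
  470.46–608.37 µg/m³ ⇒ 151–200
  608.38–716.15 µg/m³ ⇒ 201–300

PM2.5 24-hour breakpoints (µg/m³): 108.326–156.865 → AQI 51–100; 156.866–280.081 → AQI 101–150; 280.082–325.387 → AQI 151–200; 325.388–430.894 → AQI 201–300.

SO₂: 198 ∈ [186, 304] ↔ index [151, 200].
151 + (198−186)·(200−151)/(304−186) = 151 + 12·49/118 ≈ 155.98, so AQI = 156.
PM10: 276.20 lies in 221.97–368.12, so I_lo=51, I_hi=100, C_lo=221.97, C_hi=368.12.
(100−51)/(368.12−221.97) × (276.20−221.97) + 51 = 49/146.15 × 54.23 + 51 ≈ 69.18 → 69.
PM2.5: 305.326 ∈ [280.082, 325.387] ↔ index [151, 200].
151 + (305.326−280.082)·(200−151)/(325.387−280.082) = 151 + 25.244·49/45.305 ≈ 178.30, so AQI = 178.
Sub-indices: SO₂→156, PM10→69, PM2.5→178. Overall AQI = max = 178; dominant pollutant is PM2.5.

178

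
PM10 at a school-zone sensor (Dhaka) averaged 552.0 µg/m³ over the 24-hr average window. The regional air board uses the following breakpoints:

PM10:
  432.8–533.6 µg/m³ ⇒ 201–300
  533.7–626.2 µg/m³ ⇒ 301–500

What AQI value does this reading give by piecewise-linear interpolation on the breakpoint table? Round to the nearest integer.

PM10: row 533.7–626.2 (AQI 301–500). (500−301)·(552.0−533.7)/(626.2−533.7) + 301 = 199·18.3/92.5 + 301 ≈ 340.37 → 340.

340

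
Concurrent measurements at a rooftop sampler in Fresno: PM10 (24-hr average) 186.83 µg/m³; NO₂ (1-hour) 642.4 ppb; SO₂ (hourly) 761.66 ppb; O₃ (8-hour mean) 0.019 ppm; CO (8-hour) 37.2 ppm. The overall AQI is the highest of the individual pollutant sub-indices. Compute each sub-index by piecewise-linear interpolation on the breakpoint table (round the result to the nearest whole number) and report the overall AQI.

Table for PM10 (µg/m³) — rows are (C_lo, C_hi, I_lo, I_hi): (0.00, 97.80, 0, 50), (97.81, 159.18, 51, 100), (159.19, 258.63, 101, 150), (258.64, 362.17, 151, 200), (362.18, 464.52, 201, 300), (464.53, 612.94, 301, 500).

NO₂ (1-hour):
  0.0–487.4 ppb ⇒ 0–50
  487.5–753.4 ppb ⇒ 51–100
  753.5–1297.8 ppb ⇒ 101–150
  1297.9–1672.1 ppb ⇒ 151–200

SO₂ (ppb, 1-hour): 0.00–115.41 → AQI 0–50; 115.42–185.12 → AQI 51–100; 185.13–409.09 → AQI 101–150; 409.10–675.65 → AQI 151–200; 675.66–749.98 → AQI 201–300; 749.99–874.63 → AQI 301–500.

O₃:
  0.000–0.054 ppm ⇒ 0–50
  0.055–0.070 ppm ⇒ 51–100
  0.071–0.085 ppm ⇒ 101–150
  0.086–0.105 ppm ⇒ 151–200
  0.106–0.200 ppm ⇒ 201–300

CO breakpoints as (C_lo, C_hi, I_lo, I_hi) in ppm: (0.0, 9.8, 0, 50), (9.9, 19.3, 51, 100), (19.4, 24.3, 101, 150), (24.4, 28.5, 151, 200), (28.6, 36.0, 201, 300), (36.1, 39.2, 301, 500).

372

PM10: 186.83 lies in 159.19–258.63, so I_lo=101, I_hi=150, C_lo=159.19, C_hi=258.63.
(150−101)/(258.63−159.19) × (186.83−159.19) + 101 = 49/99.44 × 27.64 + 101 ≈ 114.62 → 115.
NO₂: row 487.5–753.4 (AQI 51–100). (100−51)·(642.4−487.5)/(753.4−487.5) + 51 = 49·154.9/265.9 + 51 ≈ 79.54 → 80.
SO₂: 761.66 lies in 749.99–874.63, so I_lo=301, I_hi=500, C_lo=749.99, C_hi=874.63.
(500−301)/(874.63−749.99) × (761.66−749.99) + 301 = 199/124.64 × 11.67 + 301 ≈ 319.63 → 320.
O₃ 0.019: bracket 0.000–0.054 → index 0–50; slope 50/0.054, offset 0.019.
AQI = 0 + 50/0.054·0.019 ≈ 17.59 ⇒ 18.
CO: row 36.1–39.2 (AQI 301–500). (500−301)·(37.2−36.1)/(39.2−36.1) + 301 = 199·1.1/3.1 + 301 ≈ 371.61 → 372.
Sub-indices: PM10→115, NO₂→80, SO₂→320, O₃→18, CO→372. Overall AQI = max = 372; dominant pollutant is CO.
AQI 372: Hazardous.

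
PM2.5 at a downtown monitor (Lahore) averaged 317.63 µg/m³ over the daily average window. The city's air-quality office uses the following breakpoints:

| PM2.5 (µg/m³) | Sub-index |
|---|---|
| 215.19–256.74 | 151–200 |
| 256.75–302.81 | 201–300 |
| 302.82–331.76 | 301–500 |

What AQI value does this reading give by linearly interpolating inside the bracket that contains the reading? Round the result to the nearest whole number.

PM2.5: 317.63 lies in 302.82–331.76, so I_lo=301, I_hi=500, C_lo=302.82, C_hi=331.76.
(500−301)/(331.76−302.82) × (317.63−302.82) + 301 = 199/28.94 × 14.81 + 301 ≈ 402.84 → 403.

403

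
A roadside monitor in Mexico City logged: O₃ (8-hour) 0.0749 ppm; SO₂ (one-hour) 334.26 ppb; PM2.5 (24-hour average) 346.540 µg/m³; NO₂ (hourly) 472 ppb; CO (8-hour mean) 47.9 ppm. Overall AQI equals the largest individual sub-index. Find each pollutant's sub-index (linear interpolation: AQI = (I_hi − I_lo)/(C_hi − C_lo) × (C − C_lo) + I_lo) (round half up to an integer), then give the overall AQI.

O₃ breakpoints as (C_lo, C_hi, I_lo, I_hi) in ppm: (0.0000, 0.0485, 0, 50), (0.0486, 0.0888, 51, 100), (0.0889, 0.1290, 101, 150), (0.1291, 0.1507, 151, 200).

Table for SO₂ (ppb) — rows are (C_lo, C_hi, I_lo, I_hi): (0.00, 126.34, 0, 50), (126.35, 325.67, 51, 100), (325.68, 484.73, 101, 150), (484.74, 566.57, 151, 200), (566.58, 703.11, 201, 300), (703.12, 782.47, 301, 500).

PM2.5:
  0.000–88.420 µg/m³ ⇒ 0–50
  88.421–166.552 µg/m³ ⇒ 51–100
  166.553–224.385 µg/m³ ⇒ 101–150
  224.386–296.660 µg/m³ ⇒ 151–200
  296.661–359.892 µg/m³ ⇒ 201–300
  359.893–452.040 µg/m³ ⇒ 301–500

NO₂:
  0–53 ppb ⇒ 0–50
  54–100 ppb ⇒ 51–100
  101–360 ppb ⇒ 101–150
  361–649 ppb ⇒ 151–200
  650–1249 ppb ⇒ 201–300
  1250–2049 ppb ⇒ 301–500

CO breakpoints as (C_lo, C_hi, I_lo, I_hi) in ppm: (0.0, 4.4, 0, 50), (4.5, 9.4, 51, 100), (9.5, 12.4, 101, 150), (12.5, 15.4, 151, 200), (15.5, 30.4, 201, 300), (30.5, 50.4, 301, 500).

475

O₃: 0.0749 lies in 0.0486–0.0888, so I_lo=51, I_hi=100, C_lo=0.0486, C_hi=0.0888.
(100−51)/(0.0888−0.0486) × (0.0749−0.0486) + 51 = 49/0.0402 × 0.0263 + 51 ≈ 83.06 → 83.
SO₂ 334.26: bracket 325.68–484.73 → index 101–150; slope 49/159.05, offset 8.58.
AQI = 101 + 49/159.05·8.58 ≈ 103.64 ⇒ 104.
PM2.5: 346.540 ∈ [296.661, 359.892] ↔ index [201, 300].
201 + (346.540−296.661)·(300−201)/(359.892−296.661) = 201 + 49.879·99/63.231 ≈ 279.09, so AQI = 279.
NO₂: 472 ∈ [361, 649] ↔ index [151, 200].
151 + (472−361)·(200−151)/(649−361) = 151 + 111·49/288 ≈ 169.89, so AQI = 170.
CO: 47.9 ∈ [30.5, 50.4] ↔ index [301, 500].
301 + (47.9−30.5)·(500−301)/(50.4−30.5) = 301 + 17.4·199/19.9 ≈ 475.00, so AQI = 475.
Sub-indices: O₃→83, SO₂→104, PM2.5→279, NO₂→170, CO→475. Overall AQI = max = 475; dominant pollutant is CO.
AQI 475: Hazardous.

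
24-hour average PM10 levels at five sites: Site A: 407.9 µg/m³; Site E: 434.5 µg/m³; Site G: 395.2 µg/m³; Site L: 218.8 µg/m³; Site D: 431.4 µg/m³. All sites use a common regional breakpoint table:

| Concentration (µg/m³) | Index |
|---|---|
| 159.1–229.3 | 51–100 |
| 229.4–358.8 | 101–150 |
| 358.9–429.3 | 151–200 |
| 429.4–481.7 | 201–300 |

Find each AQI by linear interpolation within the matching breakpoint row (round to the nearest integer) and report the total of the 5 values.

Site A: row 358.9–429.3 (AQI 151–200). (200−151)·(407.9−358.9)/(429.3−358.9) + 151 = 49·49.0/70.4 + 151 ≈ 185.11 → 185.
Site E: 434.5 ∈ [429.4, 481.7] ↔ index [201, 300].
201 + (434.5−429.4)·(300−201)/(481.7−429.4) = 201 + 5.1·99/52.3 ≈ 210.65, so AQI = 211.
Site G: 395.2 lies in 358.9–429.3, so I_lo=151, I_hi=200, C_lo=358.9, C_hi=429.3.
(200−151)/(429.3−358.9) × (395.2−358.9) + 151 = 49/70.4 × 36.3 + 151 ≈ 176.27 → 176.
Site L: 218.8 ∈ [159.1, 229.3] ↔ index [51, 100].
51 + (218.8−159.1)·(100−51)/(229.3−159.1) = 51 + 59.7·49/70.2 ≈ 92.67, so AQI = 93.
Site D 431.4: bracket 429.4–481.7 → index 201–300; slope 99/52.3, offset 2.0.
AQI = 201 + 99/52.3·2.0 ≈ 204.79 ⇒ 205.
AQIs: Site A=185, Site E=211, Site G=176, Site L=93, Site D=205. Sum = 185 + 211 + 176 + 93 + 205 = 870.

870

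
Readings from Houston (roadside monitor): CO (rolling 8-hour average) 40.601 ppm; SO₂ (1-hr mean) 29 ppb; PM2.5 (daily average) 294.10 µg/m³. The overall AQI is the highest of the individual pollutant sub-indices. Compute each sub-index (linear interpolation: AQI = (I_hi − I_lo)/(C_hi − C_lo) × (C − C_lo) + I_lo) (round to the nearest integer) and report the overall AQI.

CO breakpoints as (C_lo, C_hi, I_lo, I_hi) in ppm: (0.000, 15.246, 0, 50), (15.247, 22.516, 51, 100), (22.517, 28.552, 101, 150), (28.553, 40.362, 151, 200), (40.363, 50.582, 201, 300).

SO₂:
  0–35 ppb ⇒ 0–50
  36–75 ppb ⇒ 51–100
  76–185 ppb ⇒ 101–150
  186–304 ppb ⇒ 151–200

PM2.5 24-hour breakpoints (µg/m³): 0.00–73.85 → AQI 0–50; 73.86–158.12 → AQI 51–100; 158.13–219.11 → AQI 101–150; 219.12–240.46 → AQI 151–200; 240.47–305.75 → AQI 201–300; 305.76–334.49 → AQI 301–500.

CO: row 40.363–50.582 (AQI 201–300). (300−201)·(40.601−40.363)/(50.582−40.363) + 201 = 99·0.238/10.219 + 201 ≈ 203.31 → 203.
SO₂: 29 lies in 0–35, so I_lo=0, I_hi=50, C_lo=0, C_hi=35.
(50−0)/(35−0) × (29−0) + 0 = 50/35 × 29 + 0 ≈ 41.43 → 41.
PM2.5 294.10: bracket 240.47–305.75 → index 201–300; slope 99/65.28, offset 53.63.
AQI = 201 + 99/65.28·53.63 ≈ 282.33 ⇒ 282.
Sub-indices: CO→203, SO₂→41, PM2.5→282. Overall AQI = max = 282; dominant pollutant is PM2.5.

282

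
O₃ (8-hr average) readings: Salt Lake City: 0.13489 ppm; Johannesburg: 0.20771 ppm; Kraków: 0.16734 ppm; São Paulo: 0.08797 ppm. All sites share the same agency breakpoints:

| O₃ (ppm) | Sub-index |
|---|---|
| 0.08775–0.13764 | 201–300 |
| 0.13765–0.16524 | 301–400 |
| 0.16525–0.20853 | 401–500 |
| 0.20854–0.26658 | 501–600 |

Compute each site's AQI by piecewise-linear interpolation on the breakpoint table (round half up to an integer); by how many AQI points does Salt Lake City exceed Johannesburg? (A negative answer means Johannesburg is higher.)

Salt Lake City: 0.13489 lies in 0.08775–0.13764, so I_lo=201, I_hi=300, C_lo=0.08775, C_hi=0.13764.
(300−201)/(0.13764−0.08775) × (0.13489−0.08775) + 201 = 99/0.04989 × 0.04714 + 201 ≈ 294.54 → 295.
Johannesburg: 0.20771 ∈ [0.16525, 0.20853] ↔ index [401, 500].
401 + (0.20771−0.16525)·(500−401)/(0.20853−0.16525) = 401 + 0.04246·99/0.04328 ≈ 498.12, so AQI = 498.
Kraków 0.16734: bracket 0.16525–0.20853 → index 401–500; slope 99/0.04328, offset 0.00209.
AQI = 401 + 99/0.04328·0.00209 ≈ 405.78 ⇒ 406.
São Paulo: row 0.08775–0.13764 (AQI 201–300). (300−201)·(0.08797−0.08775)/(0.13764−0.08775) + 201 = 99·0.00022/0.04989 + 201 ≈ 201.44 → 201.
AQIs: Salt Lake City=295, Johannesburg=498, Kraków=406, São Paulo=201. Salt Lake City (295) − Johannesburg (498) = -203.

-203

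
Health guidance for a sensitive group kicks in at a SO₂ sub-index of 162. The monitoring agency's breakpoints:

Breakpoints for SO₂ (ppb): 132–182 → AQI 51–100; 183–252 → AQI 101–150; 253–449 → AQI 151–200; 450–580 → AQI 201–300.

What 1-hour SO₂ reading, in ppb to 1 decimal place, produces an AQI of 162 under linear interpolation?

297.0

AQI 162 lies in the 151–200 band, which corresponds to 253–449 ppb.
C = 253 + (162−151)×(449−253)/(200−151) = 253 + 11×196/49 ≈ 297.000 ppb → 297.0 ppb to 1 dp.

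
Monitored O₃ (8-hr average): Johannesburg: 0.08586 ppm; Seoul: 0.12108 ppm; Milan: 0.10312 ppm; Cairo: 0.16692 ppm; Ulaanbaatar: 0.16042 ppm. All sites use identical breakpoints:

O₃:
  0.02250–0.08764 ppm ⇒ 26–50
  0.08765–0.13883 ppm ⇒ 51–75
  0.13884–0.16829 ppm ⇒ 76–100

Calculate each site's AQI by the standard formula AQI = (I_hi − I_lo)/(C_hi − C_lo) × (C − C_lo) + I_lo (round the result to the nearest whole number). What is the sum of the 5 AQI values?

367

Johannesburg: 0.08586 lies in 0.02250–0.08764, so I_lo=26, I_hi=50, C_lo=0.02250, C_hi=0.08764.
(50−26)/(0.08764−0.02250) × (0.08586−0.02250) + 26 = 24/0.06514 × 0.06336 + 26 ≈ 49.34 → 49.
Seoul: 0.12108 ∈ [0.08765, 0.13883] ↔ index [51, 75].
51 + (0.12108−0.08765)·(75−51)/(0.13883−0.08765) = 51 + 0.03343·24/0.05118 ≈ 66.68, so AQI = 67.
Milan: row 0.08765–0.13883 (AQI 51–75). (75−51)·(0.10312−0.08765)/(0.13883−0.08765) + 51 = 24·0.01547/0.05118 + 51 ≈ 58.25 → 58.
Cairo: 0.16692 lies in 0.13884–0.16829, so I_lo=76, I_hi=100, C_lo=0.13884, C_hi=0.16829.
(100−76)/(0.16829−0.13884) × (0.16692−0.13884) + 76 = 24/0.02945 × 0.02808 + 76 ≈ 98.88 → 99.
Ulaanbaatar: 0.16042 ∈ [0.13884, 0.16829] ↔ index [76, 100].
76 + (0.16042−0.13884)·(100−76)/(0.16829−0.13884) = 76 + 0.02158·24/0.02945 ≈ 93.59, so AQI = 94.
AQIs: Johannesburg=49, Seoul=67, Milan=58, Cairo=99, Ulaanbaatar=94. Sum = 49 + 67 + 58 + 99 + 94 = 367.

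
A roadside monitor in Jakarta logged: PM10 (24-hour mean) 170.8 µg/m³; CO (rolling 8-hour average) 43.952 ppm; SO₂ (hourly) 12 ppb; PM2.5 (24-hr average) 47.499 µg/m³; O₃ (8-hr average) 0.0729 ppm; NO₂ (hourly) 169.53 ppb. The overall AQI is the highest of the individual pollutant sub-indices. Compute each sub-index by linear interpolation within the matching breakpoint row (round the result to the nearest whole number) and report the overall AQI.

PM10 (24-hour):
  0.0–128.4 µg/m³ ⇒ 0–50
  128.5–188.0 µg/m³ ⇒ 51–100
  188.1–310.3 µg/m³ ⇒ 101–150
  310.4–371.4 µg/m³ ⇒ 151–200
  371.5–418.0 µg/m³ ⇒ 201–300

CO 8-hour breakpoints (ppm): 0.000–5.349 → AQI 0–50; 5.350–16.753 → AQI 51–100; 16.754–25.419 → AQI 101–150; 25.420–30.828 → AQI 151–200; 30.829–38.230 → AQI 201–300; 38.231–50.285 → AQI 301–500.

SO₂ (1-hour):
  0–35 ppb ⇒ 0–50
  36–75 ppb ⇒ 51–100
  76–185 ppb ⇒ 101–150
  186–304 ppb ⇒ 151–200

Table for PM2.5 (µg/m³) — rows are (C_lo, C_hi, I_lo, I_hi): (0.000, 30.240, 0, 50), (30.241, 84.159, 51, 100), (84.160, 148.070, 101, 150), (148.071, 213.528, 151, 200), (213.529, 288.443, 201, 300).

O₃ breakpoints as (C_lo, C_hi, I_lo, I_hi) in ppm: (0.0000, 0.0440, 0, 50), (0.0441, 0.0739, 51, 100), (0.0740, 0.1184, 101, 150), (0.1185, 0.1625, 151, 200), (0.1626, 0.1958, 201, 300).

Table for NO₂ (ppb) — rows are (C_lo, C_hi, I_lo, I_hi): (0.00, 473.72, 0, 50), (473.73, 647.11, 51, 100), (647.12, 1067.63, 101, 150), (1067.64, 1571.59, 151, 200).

395

PM10 170.8: bracket 128.5–188.0 → index 51–100; slope 49/59.5, offset 42.3.
AQI = 51 + 49/59.5·42.3 ≈ 85.84 ⇒ 86.
CO: row 38.231–50.285 (AQI 301–500). (500−301)·(43.952−38.231)/(50.285−38.231) + 301 = 199·5.721/12.054 + 301 ≈ 395.45 → 395.
SO₂: 12 lies in 0–35, so I_lo=0, I_hi=50, C_lo=0, C_hi=35.
(50−0)/(35−0) × (12−0) + 0 = 50/35 × 12 + 0 ≈ 17.14 → 17.
PM2.5: 47.499 lies in 30.241–84.159, so I_lo=51, I_hi=100, C_lo=30.241, C_hi=84.159.
(100−51)/(84.159−30.241) × (47.499−30.241) + 51 = 49/53.918 × 17.258 + 51 ≈ 66.68 → 67.
O₃: row 0.0441–0.0739 (AQI 51–100). (100−51)·(0.0729−0.0441)/(0.0739−0.0441) + 51 = 49·0.0288/0.0298 + 51 ≈ 98.36 → 98.
NO₂ 169.53: bracket 0.00–473.72 → index 0–50; slope 50/473.72, offset 169.53.
AQI = 0 + 50/473.72·169.53 ≈ 17.89 ⇒ 18.
Sub-indices: PM10→86, CO→395, SO₂→17, PM2.5→67, O₃→98, NO₂→18. Overall AQI = max = 395; dominant pollutant is CO.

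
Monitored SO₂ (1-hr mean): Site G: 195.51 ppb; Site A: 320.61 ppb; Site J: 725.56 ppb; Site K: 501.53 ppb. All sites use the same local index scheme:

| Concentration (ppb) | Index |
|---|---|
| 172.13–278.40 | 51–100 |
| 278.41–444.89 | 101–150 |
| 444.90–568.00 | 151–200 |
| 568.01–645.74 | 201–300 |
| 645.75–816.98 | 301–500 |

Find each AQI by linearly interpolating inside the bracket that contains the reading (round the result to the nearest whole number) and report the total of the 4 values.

Site G: 195.51 ∈ [172.13, 278.40] ↔ index [51, 100].
51 + (195.51−172.13)·(100−51)/(278.40−172.13) = 51 + 23.38·49/106.27 ≈ 61.78, so AQI = 62.
Site A: 320.61 lies in 278.41–444.89, so I_lo=101, I_hi=150, C_lo=278.41, C_hi=444.89.
(150−101)/(444.89−278.41) × (320.61−278.41) + 101 = 49/166.48 × 42.20 + 101 ≈ 113.42 → 113.
Site J: 725.56 lies in 645.75–816.98, so I_lo=301, I_hi=500, C_lo=645.75, C_hi=816.98.
(500−301)/(816.98−645.75) × (725.56−645.75) + 301 = 199/171.23 × 79.81 + 301 ≈ 393.75 → 394.
Site K: 501.53 ∈ [444.90, 568.00] ↔ index [151, 200].
151 + (501.53−444.90)·(200−151)/(568.00−444.90) = 151 + 56.63·49/123.10 ≈ 173.54, so AQI = 174.
AQIs: Site G=62, Site A=113, Site J=394, Site K=174. Sum = 62 + 113 + 394 + 174 = 743.

743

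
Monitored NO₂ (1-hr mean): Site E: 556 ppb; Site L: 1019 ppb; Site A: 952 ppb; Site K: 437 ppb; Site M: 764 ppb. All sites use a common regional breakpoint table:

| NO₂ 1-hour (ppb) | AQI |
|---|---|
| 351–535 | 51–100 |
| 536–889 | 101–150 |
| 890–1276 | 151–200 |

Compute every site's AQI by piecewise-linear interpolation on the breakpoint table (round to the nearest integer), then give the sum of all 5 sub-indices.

637

Site E: row 536–889 (AQI 101–150). (150−101)·(556−536)/(889−536) + 101 = 49·20/353 + 101 ≈ 103.78 → 104.
Site L: 1019 lies in 890–1276, so I_lo=151, I_hi=200, C_lo=890, C_hi=1276.
(200−151)/(1276−890) × (1019−890) + 151 = 49/386 × 129 + 151 ≈ 167.38 → 167.
Site A: 952 ∈ [890, 1276] ↔ index [151, 200].
151 + (952−890)·(200−151)/(1276−890) = 151 + 62·49/386 ≈ 158.87, so AQI = 159.
Site K: 437 ∈ [351, 535] ↔ index [51, 100].
51 + (437−351)·(100−51)/(535−351) = 51 + 86·49/184 ≈ 73.90, so AQI = 74.
Site M 764: bracket 536–889 → index 101–150; slope 49/353, offset 228.
AQI = 101 + 49/353·228 ≈ 132.65 ⇒ 133.
AQIs: Site E=104, Site L=167, Site A=159, Site K=74, Site M=133. Sum = 104 + 167 + 159 + 74 + 133 = 637.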